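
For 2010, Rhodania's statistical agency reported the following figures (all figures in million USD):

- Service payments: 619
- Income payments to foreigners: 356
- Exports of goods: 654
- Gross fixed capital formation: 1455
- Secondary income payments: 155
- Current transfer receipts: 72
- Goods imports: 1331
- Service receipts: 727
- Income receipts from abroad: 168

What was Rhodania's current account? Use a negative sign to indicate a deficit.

Goods balance = 654 - 1331 = -677
Services balance = 727 - 619 = 108
Trade balance (goods + services) = -677 + 108 = -569
Net primary income = 168 - 356 = -188
Net secondary income = 72 - 155 = -83
Current account = -569 + (-188) + (-83) = -840

-840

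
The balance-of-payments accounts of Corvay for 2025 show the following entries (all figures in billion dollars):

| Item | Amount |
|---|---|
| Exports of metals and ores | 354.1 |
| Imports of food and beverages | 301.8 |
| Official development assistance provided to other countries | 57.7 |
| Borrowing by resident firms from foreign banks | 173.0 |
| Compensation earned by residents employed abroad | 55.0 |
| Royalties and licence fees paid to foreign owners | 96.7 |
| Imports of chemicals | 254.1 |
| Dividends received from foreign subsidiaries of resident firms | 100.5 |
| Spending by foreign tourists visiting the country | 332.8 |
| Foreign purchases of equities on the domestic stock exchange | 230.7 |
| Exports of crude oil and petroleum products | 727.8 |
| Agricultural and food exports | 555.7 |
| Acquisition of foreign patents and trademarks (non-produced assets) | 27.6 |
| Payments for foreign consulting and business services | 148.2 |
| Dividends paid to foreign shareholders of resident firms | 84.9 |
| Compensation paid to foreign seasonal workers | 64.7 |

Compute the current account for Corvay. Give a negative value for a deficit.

Goods: 727.8 - 254.1 + 555.7 + 354.1 - 301.8 = 1081.7
Services: -148.2 - 96.7 + 332.8 = 87.9
Primary income: -64.7 + 100.5 - 84.9 + 55.0 = 5.9
Secondary income: -57.7
Current account = 1081.7 + 87.9 + 5.9 + (-57.7) = 1117.8
(Excluded from the current account — financial account: borrowing by resident firms from foreign banks 173.0, foreign purchases of equities on the domestic stock exchange 230.7; capital account: acquisition of foreign patents and trademarks (non-produced assets) 27.6.)

1117.8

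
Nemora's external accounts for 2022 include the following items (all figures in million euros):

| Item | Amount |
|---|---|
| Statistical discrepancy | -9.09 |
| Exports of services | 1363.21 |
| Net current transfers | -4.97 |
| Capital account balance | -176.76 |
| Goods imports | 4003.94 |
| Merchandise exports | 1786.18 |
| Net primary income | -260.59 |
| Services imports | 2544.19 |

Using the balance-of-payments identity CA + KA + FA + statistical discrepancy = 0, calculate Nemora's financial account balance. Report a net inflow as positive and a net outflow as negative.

Goods balance = 1786.18 - 4003.94 = -2217.76
Services balance = 1363.21 - 2544.19 = -1180.98
Trade balance (goods + services) = -2217.76 + (-1180.98) = -3398.74
Net primary income = -260.59
Net secondary income = -4.97
Current account = -3398.74 + (-260.59) + (-4.97) = -3664.30
Financial account = -(-3664.30 + (-176.76) + (-9.09)) = 3850.15

3850.15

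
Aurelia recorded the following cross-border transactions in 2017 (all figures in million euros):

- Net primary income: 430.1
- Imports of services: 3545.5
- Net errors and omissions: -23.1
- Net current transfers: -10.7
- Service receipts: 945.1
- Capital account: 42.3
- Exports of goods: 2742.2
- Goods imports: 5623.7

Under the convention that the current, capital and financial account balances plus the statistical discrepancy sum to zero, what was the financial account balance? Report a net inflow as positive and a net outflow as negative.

5043.3

Goods balance = 2742.2 - 5623.7 = -2881.5
Services balance = 945.1 - 3545.5 = -2600.4
Trade balance (goods + services) = -2881.5 + (-2600.4) = -5481.9
Net primary income = 430.1
Net secondary income = -10.7
Current account = -5481.9 + 430.1 + (-10.7) = -5062.5
Financial account = -(-5062.5 + 42.3 + (-23.1)) = 5043.3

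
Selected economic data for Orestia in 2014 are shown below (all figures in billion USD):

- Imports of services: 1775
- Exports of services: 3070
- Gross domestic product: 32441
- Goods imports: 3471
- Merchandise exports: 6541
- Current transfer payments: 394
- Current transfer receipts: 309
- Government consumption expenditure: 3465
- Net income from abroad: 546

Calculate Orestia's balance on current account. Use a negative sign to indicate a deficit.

Goods balance = 6541 - 3471 = 3070
Services balance = 3070 - 1775 = 1295
Trade balance (goods + services) = 3070 + 1295 = 4365
Net primary income = 546
Net secondary income = 309 - 394 = -85
Current account = 4365 + 546 + (-85) = 4826

4826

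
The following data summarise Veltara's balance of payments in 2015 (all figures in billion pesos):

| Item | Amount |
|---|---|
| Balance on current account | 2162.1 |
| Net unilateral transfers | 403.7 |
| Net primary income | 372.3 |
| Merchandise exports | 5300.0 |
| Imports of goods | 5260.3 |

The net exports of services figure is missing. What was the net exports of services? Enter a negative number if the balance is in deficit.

Current account = goods balance + services balance + net primary income + net secondary income
Sum of the known components = 815.7
Net exports of services = CA - (known components) = 2162.1 - 815.7 = 1346.4

1346.4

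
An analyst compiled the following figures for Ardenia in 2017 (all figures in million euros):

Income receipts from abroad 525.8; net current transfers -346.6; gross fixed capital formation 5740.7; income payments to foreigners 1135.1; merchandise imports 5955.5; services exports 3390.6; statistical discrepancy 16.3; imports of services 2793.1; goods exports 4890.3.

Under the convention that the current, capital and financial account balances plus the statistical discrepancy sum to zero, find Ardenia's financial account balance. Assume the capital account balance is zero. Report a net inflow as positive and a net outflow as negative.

1407.3

Goods balance = 4890.3 - 5955.5 = -1065.2
Services balance = 3390.6 - 2793.1 = 597.5
Trade balance (goods + services) = -1065.2 + 597.5 = -467.7
Net primary income = 525.8 - 1135.1 = -609.3
Net secondary income = -346.6
Current account = -467.7 + (-609.3) + (-346.6) = -1423.6
Financial account = -(-1423.6 + 16.3) = 1407.3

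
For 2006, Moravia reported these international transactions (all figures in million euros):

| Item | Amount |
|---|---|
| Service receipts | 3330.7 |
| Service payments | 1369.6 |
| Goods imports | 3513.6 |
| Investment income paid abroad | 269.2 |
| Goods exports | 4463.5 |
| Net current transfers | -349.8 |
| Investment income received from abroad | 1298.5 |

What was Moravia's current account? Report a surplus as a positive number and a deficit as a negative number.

3590.5

Goods balance = 4463.5 - 3513.6 = 949.9
Services balance = 3330.7 - 1369.6 = 1961.1
Trade balance (goods + services) = 949.9 + 1961.1 = 2911.0
Net primary income = 1298.5 - 269.2 = 1029.3
Net secondary income = -349.8
Current account = 2911.0 + 1029.3 + (-349.8) = 3590.5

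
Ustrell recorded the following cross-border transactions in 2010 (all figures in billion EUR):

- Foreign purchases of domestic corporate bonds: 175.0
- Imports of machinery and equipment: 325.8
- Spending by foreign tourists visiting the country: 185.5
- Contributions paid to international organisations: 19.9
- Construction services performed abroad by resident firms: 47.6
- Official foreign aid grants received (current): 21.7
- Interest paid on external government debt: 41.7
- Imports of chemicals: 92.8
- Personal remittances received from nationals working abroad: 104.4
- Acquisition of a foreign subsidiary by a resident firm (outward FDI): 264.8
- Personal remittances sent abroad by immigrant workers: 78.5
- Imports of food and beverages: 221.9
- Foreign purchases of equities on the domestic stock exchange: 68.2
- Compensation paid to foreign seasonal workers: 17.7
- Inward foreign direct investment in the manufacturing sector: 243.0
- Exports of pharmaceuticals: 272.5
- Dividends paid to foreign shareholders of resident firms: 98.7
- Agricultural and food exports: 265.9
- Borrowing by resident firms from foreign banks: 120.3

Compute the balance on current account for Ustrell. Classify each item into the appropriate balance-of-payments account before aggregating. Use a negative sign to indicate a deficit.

0.6

Goods: 265.9 - 221.9 + 272.5 - 325.8 - 92.8 = -102.1
Services: 47.6 + 185.5 = 233.1
Primary income: -98.7 - 17.7 - 41.7 = -158.1
Secondary income: -19.9 + 21.7 + 104.4 - 78.5 = 27.7
Current account = (-102.1) + 233.1 + (-158.1) + 27.7 = 0.6
(Excluded from the current account — financial account: foreign purchases of domestic corporate bonds 175.0, acquisition of a foreign subsidiary by a resident firm (outward FDI) 264.8, foreign purchases of equities on the domestic stock exchange 68.2, inward foreign direct investment in the manufacturing sector 243.0, borrowing by resident firms from foreign banks 120.3.)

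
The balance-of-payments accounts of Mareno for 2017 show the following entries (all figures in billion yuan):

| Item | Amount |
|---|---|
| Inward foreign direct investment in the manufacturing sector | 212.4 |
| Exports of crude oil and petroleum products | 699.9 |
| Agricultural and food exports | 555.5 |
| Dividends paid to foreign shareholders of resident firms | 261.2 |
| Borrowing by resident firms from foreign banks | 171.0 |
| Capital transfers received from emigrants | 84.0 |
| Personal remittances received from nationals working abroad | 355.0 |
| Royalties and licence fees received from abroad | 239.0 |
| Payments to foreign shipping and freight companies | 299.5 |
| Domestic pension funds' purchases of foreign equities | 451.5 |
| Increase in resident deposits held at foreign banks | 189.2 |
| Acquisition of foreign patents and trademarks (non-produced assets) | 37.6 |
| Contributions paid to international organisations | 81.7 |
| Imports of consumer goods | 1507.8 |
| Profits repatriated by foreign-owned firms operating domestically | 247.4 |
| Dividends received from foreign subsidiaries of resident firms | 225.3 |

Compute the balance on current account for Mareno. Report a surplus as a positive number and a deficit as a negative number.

Goods: 699.9 + 555.5 - 1507.8 = -252.4
Services: 239.0 - 299.5 = -60.5
Primary income: -247.4 + 225.3 - 261.2 = -283.3
Secondary income: 355.0 - 81.7 = 273.3
Current account = (-252.4) + (-60.5) + (-283.3) + 273.3 = -322.9
(Excluded from the current account — financial account: inward foreign direct investment in the manufacturing sector 212.4, borrowing by resident firms from foreign banks 171.0, domestic pension funds' purchases of foreign equities 451.5, increase in resident deposits held at foreign banks 189.2; capital account: capital transfers received from emigrants 84.0, acquisition of foreign patents and trademarks (non-produced assets) 37.6.)

-322.9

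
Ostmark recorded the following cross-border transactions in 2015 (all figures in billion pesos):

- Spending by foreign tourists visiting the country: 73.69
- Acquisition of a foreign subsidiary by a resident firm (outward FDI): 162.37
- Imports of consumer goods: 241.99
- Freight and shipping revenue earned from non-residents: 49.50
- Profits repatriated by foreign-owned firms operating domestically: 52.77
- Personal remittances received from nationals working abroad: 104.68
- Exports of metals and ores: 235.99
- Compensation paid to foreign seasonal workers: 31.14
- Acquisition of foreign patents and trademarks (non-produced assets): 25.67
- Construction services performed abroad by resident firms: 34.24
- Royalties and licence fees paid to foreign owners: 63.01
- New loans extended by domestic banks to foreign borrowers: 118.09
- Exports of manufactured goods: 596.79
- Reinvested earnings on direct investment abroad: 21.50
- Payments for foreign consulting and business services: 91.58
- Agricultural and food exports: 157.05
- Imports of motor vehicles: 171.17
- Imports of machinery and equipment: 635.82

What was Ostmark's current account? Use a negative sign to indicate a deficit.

Goods: -635.82 + 235.99 - 171.17 + 596.79 + 157.05 - 241.99 = -59.15
Services: -91.58 + 49.50 + 73.69 - 63.01 + 34.24 = 2.84
Primary income: 21.50 - 52.77 - 31.14 = -62.41
Secondary income: 104.68
Current account = (-59.15) + 2.84 + (-62.41) + 104.68 = -14.04
(Excluded from the current account — financial account: acquisition of a foreign subsidiary by a resident firm (outward FDI) 162.37, new loans extended by domestic banks to foreign borrowers 118.09; capital account: acquisition of foreign patents and trademarks (non-produced assets) 25.67.)

-14.04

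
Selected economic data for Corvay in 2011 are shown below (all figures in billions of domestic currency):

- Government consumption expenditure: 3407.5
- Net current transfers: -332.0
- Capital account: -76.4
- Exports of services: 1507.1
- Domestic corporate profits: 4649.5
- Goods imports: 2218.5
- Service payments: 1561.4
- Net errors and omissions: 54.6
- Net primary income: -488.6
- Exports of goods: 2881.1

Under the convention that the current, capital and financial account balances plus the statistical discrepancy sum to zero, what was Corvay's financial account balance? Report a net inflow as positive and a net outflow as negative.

234.1

Goods balance = 2881.1 - 2218.5 = 662.6
Services balance = 1507.1 - 1561.4 = -54.3
Trade balance (goods + services) = 662.6 + (-54.3) = 608.3
Net primary income = -488.6
Net secondary income = -332.0
Current account = 608.3 + (-488.6) + (-332.0) = -212.3
Financial account = -(-212.3 + (-76.4) + 54.6) = 234.1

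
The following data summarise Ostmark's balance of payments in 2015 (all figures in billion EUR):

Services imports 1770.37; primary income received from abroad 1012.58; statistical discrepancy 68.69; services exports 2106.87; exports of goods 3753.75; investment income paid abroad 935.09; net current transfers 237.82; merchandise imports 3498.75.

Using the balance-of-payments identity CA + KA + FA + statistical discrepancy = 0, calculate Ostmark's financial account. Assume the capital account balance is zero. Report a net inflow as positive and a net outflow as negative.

Goods balance = 3753.75 - 3498.75 = 255.00
Services balance = 2106.87 - 1770.37 = 336.50
Trade balance (goods + services) = 255.00 + 336.50 = 591.50
Net primary income = 1012.58 - 935.09 = 77.49
Net secondary income = 237.82
Current account = 591.50 + 77.49 + 237.82 = 906.81
Financial account = -(906.81 + 68.69) = -975.50

-975.50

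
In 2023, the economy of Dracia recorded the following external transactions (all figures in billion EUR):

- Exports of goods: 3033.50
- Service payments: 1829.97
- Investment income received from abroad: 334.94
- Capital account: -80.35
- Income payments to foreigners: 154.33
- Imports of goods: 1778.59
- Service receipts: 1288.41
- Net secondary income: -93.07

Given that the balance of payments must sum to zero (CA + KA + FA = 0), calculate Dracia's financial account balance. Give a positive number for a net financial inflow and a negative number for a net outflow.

Goods balance = 3033.50 - 1778.59 = 1254.91
Services balance = 1288.41 - 1829.97 = -541.56
Trade balance (goods + services) = 1254.91 + (-541.56) = 713.35
Net primary income = 334.94 - 154.33 = 180.61
Net secondary income = -93.07
Current account = 713.35 + 180.61 + (-93.07) = 800.89
Financial account = -(800.89 + (-80.35)) = -720.54

-720.54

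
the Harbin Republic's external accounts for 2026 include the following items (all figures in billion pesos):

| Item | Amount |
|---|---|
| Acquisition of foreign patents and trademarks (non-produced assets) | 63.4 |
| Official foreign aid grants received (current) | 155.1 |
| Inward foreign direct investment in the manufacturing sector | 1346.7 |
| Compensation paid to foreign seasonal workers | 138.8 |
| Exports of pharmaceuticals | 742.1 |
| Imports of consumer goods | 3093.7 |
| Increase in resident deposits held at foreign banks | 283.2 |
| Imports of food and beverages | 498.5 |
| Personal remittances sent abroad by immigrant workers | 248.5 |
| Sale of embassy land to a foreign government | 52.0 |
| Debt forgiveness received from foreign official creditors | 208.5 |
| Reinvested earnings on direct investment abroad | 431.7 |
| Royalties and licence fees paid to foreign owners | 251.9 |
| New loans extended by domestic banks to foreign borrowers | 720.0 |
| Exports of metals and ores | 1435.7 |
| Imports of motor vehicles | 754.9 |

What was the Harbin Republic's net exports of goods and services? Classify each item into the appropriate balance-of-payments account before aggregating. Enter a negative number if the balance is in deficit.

-2421.2

Goods: -754.9 + 1435.7 - 3093.7 - 498.5 + 742.1 = -2169.3
Services: -251.9
Trade balance = -2169.3 + (-251.9) = -2421.2
(Excluded from the trade balance — capital account: acquisition of foreign patents and trademarks (non-produced assets) 63.4, sale of embassy land to a foreign government 52.0, debt forgiveness received from foreign official creditors 208.5; secondary income: official foreign aid grants received (current) 155.1, personal remittances sent abroad by immigrant workers 248.5; financial account: inward foreign direct investment in the manufacturing sector 1346.7, increase in resident deposits held at foreign banks 283.2, new loans extended by domestic banks to foreign borrowers 720.0; primary income: compensation paid to foreign seasonal workers 138.8, reinvested earnings on direct investment abroad 431.7.)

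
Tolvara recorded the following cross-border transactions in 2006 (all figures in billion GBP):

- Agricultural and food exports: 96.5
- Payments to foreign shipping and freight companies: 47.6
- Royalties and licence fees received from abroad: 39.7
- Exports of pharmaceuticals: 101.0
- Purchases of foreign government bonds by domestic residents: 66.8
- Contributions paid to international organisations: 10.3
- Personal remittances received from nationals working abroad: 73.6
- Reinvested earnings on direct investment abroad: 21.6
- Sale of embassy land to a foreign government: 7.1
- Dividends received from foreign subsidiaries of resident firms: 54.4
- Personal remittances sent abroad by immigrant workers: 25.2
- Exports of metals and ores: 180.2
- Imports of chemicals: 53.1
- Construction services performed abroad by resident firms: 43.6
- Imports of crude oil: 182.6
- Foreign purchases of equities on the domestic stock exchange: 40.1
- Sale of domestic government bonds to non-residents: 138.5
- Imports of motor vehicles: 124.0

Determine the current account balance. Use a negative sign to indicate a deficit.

167.8

Goods: 180.2 - 124.0 + 96.5 - 53.1 + 101.0 - 182.6 = 18.0
Services: 39.7 - 47.6 + 43.6 = 35.7
Primary income: 21.6 + 54.4 = 76.0
Secondary income: 73.6 - 25.2 - 10.3 = 38.1
Current account = 18.0 + 35.7 + 76.0 + 38.1 = 167.8
(Excluded from the current account — financial account: purchases of foreign government bonds by domestic residents 66.8, foreign purchases of equities on the domestic stock exchange 40.1, sale of domestic government bonds to non-residents 138.5; capital account: sale of embassy land to a foreign government 7.1.)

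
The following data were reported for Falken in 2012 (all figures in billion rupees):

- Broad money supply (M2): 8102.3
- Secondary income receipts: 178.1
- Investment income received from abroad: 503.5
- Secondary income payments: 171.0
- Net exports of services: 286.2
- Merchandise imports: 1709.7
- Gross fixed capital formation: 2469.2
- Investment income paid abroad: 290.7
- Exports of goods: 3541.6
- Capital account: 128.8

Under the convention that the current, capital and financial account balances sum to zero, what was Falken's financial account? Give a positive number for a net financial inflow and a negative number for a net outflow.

Goods balance = 3541.6 - 1709.7 = 1831.9
Services balance = 286.2
Trade balance (goods + services) = 1831.9 + 286.2 = 2118.1
Net primary income = 503.5 - 290.7 = 212.8
Net secondary income = 178.1 - 171.0 = 7.1
Current account = 2118.1 + 212.8 + 7.1 = 2338.0
Financial account = -(2338.0 + 128.8) = -2466.8

-2466.8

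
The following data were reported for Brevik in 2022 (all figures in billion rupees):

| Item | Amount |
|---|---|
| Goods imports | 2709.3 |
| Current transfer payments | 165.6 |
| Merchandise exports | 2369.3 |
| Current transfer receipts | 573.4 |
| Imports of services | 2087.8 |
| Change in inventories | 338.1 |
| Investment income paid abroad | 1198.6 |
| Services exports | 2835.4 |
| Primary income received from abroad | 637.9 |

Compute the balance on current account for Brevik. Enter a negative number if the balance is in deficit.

Goods balance = 2369.3 - 2709.3 = -340.0
Services balance = 2835.4 - 2087.8 = 747.6
Trade balance (goods + services) = -340.0 + 747.6 = 407.6
Net primary income = 637.9 - 1198.6 = -560.7
Net secondary income = 573.4 - 165.6 = 407.8
Current account = 407.6 + (-560.7) + 407.8 = 254.7

254.7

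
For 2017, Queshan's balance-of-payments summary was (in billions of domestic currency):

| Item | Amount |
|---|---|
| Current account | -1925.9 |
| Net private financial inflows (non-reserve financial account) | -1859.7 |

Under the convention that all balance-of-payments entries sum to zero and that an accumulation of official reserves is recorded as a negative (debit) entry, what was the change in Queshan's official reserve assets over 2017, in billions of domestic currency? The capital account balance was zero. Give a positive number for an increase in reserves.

Official reserve transactions balance = -((-1925.9) + (-1859.7)) = 3785.6
An accumulation of reserves is recorded as a debit (negative entry), so the change in the stock of reserves is the negative of that balance.
Change in official reserves = -(3785.6) = -3785.6

-3785.6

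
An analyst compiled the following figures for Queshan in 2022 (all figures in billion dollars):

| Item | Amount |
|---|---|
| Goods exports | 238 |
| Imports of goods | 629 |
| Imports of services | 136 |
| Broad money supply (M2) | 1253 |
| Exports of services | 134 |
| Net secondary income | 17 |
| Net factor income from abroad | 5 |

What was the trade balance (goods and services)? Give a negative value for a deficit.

Goods balance = 238 - 629 = -391
Services balance = 134 - 136 = -2
Trade balance (goods + services) = -391 + (-2) = -393

-393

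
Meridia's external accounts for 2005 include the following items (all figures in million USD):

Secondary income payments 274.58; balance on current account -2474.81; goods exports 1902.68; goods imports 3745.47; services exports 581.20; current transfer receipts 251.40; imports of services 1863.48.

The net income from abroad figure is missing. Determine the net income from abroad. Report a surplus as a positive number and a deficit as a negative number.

673.44

Current account = goods balance + services balance + net primary income + net secondary income
Sum of the known components = -3148.25
Net income from abroad = CA - (known components) = -2474.81 - (-3148.25) = 673.44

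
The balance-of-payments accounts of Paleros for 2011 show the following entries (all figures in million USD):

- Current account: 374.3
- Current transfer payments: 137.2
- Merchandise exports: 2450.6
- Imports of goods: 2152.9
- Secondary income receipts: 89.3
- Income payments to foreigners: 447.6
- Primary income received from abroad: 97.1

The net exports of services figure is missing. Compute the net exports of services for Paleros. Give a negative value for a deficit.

Current account = goods balance + services balance + net primary income + net secondary income
Sum of the known components = -100.7
Net exports of services = CA - (known components) = 374.3 - (-100.7) = 475.0

475.0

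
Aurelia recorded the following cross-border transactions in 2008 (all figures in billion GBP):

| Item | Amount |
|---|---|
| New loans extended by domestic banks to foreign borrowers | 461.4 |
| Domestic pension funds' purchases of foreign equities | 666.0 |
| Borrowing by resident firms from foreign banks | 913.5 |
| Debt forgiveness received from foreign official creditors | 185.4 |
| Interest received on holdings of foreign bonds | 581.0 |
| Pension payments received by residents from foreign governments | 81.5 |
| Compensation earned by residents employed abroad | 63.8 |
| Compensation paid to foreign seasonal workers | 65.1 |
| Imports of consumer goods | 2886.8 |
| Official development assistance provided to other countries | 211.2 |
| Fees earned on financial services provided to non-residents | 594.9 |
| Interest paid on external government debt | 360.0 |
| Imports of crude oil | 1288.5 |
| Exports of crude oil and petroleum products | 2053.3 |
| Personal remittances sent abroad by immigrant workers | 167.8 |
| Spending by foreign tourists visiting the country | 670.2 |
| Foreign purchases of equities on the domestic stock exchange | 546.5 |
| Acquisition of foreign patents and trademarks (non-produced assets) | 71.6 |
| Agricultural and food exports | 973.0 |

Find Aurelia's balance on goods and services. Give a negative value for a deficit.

116.1

Goods: 973.0 - 1288.5 - 2886.8 + 2053.3 = -1149.0
Services: 594.9 + 670.2 = 1265.1
Trade balance = -1149.0 + 1265.1 = 116.1
(Excluded from the trade balance — financial account: new loans extended by domestic banks to foreign borrowers 461.4, domestic pension funds' purchases of foreign equities 666.0, borrowing by resident firms from foreign banks 913.5, foreign purchases of equities on the domestic stock exchange 546.5; capital account: debt forgiveness received from foreign official creditors 185.4, acquisition of foreign patents and trademarks (non-produced assets) 71.6; primary income: interest received on holdings of foreign bonds 581.0, compensation earned by residents employed abroad 63.8, compensation paid to foreign seasonal workers 65.1, interest paid on external government debt 360.0; secondary income: pension payments received by residents from foreign governments 81.5, official development assistance provided to other countries 211.2, personal remittances sent abroad by immigrant workers 167.8.)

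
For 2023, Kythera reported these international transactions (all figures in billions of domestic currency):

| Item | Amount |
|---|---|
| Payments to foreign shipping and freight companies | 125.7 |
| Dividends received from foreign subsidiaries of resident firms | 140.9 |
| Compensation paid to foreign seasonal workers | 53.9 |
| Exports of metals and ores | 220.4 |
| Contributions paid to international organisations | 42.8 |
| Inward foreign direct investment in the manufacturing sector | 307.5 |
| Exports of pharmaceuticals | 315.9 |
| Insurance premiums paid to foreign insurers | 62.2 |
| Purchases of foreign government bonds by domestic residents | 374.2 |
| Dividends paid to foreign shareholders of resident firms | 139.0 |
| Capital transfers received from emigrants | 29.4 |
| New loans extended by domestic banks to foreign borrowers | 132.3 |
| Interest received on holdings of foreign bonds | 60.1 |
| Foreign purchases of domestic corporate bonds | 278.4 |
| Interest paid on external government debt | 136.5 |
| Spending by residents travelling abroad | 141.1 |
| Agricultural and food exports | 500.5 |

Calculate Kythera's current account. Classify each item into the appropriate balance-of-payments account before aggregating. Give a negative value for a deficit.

Goods: 315.9 + 500.5 + 220.4 = 1036.8
Services: -141.1 - 125.7 - 62.2 = -329.0
Primary income: 140.9 - 53.9 + 60.1 - 139.0 - 136.5 = -128.4
Secondary income: -42.8
Current account = 1036.8 + (-329.0) + (-128.4) + (-42.8) = 536.6
(Excluded from the current account — financial account: inward foreign direct investment in the manufacturing sector 307.5, purchases of foreign government bonds by domestic residents 374.2, new loans extended by domestic banks to foreign borrowers 132.3, foreign purchases of domestic corporate bonds 278.4; capital account: capital transfers received from emigrants 29.4.)

536.6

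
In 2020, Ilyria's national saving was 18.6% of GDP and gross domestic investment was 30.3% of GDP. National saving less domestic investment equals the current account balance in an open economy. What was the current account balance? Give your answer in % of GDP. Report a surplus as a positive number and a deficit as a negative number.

-11.7

CA = S - I = 18.6 - 30.3 = -11.7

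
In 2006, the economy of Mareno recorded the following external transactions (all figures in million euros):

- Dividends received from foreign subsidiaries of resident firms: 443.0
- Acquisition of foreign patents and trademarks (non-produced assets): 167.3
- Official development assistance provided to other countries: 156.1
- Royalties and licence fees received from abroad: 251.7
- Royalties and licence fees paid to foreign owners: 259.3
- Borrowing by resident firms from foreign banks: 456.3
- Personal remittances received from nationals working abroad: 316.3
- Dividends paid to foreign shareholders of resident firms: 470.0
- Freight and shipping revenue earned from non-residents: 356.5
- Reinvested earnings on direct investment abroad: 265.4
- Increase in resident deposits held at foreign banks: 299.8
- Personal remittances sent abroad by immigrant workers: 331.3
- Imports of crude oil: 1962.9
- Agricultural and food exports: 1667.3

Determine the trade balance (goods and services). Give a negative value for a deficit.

Goods: 1667.3 - 1962.9 = -295.6
Services: -259.3 + 356.5 + 251.7 = 348.9
Trade balance = -295.6 + 348.9 = 53.3
(Excluded from the trade balance — primary income: dividends received from foreign subsidiaries of resident firms 443.0, dividends paid to foreign shareholders of resident firms 470.0, reinvested earnings on direct investment abroad 265.4; capital account: acquisition of foreign patents and trademarks (non-produced assets) 167.3; secondary income: official development assistance provided to other countries 156.1, personal remittances received from nationals working abroad 316.3, personal remittances sent abroad by immigrant workers 331.3; financial account: borrowing by resident firms from foreign banks 456.3, increase in resident deposits held at foreign banks 299.8.)

53.3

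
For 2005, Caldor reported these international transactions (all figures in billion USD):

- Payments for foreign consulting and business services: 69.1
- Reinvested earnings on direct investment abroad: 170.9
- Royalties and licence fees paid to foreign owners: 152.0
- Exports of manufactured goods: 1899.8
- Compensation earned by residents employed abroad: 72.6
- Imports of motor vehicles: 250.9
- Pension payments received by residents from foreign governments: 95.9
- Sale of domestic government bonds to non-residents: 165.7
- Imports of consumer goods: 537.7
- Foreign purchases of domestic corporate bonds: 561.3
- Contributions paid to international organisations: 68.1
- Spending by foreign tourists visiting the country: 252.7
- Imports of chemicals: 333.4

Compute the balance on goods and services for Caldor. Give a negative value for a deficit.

Goods: -537.7 - 250.9 - 333.4 + 1899.8 = 777.8
Services: -152.0 - 69.1 + 252.7 = 31.6
Trade balance = 777.8 + 31.6 = 809.4
(Excluded from the trade balance — primary income: reinvested earnings on direct investment abroad 170.9, compensation earned by residents employed abroad 72.6; secondary income: pension payments received by residents from foreign governments 95.9, contributions paid to international organisations 68.1; financial account: sale of domestic government bonds to non-residents 165.7, foreign purchases of domestic corporate bonds 561.3.)

809.4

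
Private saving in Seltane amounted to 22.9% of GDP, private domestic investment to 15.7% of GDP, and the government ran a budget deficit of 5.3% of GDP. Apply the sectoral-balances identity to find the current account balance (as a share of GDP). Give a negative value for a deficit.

By the sectoral-balances identity, CA = (S_private - I) + (T - G).
Private balance = 22.9 - 15.7 = 7.2
Government balance (T - G) = -5.3
CA = 7.2 + (-5.3) = 1.9

1.9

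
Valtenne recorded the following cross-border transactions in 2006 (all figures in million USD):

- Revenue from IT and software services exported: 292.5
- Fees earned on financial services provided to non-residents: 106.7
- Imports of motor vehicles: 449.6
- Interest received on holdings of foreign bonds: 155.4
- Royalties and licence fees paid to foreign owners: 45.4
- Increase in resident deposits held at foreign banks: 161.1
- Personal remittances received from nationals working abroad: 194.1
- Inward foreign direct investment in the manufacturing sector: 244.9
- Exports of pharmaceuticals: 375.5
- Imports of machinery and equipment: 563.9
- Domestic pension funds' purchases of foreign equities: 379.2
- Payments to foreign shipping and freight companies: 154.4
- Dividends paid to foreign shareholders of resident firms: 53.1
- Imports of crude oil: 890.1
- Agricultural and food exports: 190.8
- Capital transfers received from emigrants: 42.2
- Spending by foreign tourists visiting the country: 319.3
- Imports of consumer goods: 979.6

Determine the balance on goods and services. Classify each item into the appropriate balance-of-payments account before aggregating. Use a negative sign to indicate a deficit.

-1798.2

Goods: -449.6 - 979.6 + 375.5 - 890.1 + 190.8 - 563.9 = -2316.9
Services: 319.3 - 154.4 + 106.7 + 292.5 - 45.4 = 518.7
Trade balance = -2316.9 + 518.7 = -1798.2
(Excluded from the trade balance — primary income: interest received on holdings of foreign bonds 155.4, dividends paid to foreign shareholders of resident firms 53.1; financial account: increase in resident deposits held at foreign banks 161.1, inward foreign direct investment in the manufacturing sector 244.9, domestic pension funds' purchases of foreign equities 379.2; secondary income: personal remittances received from nationals working abroad 194.1; capital account: capital transfers received from emigrants 42.2.)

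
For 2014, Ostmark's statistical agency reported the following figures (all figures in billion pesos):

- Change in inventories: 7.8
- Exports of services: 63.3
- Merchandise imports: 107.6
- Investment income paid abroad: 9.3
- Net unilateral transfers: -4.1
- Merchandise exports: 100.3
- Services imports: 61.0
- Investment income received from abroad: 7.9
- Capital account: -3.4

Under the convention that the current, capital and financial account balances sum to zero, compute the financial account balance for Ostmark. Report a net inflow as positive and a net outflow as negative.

Goods balance = 100.3 - 107.6 = -7.3
Services balance = 63.3 - 61.0 = 2.3
Trade balance (goods + services) = -7.3 + 2.3 = -5.0
Net primary income = 7.9 - 9.3 = -1.4
Net secondary income = -4.1
Current account = -5.0 + (-1.4) + (-4.1) = -10.5
Financial account = -(-10.5 + (-3.4)) = 13.9

13.9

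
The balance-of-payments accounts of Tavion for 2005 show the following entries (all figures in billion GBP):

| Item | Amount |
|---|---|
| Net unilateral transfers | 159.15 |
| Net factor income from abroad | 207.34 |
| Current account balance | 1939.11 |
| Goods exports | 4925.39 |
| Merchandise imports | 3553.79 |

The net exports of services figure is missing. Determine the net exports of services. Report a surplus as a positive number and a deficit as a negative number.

201.02

Current account = goods balance + services balance + net primary income + net secondary income
Sum of the known components = 1738.09
Net exports of services = CA - (known components) = 1939.11 - 1738.09 = 201.02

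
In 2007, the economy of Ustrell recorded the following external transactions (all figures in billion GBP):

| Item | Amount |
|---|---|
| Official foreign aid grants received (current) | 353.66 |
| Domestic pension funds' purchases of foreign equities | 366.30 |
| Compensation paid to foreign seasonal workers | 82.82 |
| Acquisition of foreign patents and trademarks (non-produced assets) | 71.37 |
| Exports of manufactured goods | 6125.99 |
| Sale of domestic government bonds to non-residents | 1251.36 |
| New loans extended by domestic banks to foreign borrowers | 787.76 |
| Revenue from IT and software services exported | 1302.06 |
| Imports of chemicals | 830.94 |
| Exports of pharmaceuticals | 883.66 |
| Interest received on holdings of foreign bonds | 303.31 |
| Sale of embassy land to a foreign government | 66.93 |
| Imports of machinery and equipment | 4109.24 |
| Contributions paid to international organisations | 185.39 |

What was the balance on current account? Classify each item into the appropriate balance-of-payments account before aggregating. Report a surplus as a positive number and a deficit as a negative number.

3760.29

Goods: 883.66 - 830.94 + 6125.99 - 4109.24 = 2069.47
Services: 1302.06
Primary income: -82.82 + 303.31 = 220.49
Secondary income: 353.66 - 185.39 = 168.27
Current account = 2069.47 + 1302.06 + 220.49 + 168.27 = 3760.29
(Excluded from the current account — financial account: domestic pension funds' purchases of foreign equities 366.30, sale of domestic government bonds to non-residents 1251.36, new loans extended by domestic banks to foreign borrowers 787.76; capital account: acquisition of foreign patents and trademarks (non-produced assets) 71.37, sale of embassy land to a foreign government 66.93.)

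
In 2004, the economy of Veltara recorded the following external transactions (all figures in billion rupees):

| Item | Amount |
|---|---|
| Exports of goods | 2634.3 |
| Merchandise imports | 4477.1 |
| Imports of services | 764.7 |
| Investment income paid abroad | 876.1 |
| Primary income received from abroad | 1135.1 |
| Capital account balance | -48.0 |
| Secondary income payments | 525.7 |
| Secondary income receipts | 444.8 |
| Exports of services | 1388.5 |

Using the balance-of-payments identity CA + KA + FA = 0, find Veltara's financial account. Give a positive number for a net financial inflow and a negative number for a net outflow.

Goods balance = 2634.3 - 4477.1 = -1842.8
Services balance = 1388.5 - 764.7 = 623.8
Trade balance (goods + services) = -1842.8 + 623.8 = -1219.0
Net primary income = 1135.1 - 876.1 = 259.0
Net secondary income = 444.8 - 525.7 = -80.9
Current account = -1219.0 + 259.0 + (-80.9) = -1040.9
Financial account = -(-1040.9 + (-48.0)) = 1088.9

1088.9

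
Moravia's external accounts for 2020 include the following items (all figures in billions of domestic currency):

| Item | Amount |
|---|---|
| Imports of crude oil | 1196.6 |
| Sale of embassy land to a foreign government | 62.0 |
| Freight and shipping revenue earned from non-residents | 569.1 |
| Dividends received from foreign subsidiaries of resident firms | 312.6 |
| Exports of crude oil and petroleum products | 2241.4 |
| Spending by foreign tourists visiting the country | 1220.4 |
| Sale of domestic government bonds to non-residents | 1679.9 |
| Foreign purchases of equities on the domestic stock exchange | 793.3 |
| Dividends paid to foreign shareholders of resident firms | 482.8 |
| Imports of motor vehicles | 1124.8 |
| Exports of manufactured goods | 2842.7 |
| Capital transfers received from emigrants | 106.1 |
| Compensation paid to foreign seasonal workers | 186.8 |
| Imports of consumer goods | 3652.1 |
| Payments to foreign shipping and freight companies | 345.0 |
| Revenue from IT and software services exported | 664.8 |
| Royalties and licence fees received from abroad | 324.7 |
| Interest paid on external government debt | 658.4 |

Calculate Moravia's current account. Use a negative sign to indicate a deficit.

529.2

Goods: -1124.8 - 1196.6 + 2842.7 - 3652.1 + 2241.4 = -889.4
Services: 1220.4 + 569.1 + 664.8 + 324.7 - 345.0 = 2434.0
Primary income: -482.8 - 658.4 + 312.6 - 186.8 = -1015.4
Current account = (-889.4) + 2434.0 + (-1015.4) = 529.2
(Excluded from the current account — capital account: sale of embassy land to a foreign government 62.0, capital transfers received from emigrants 106.1; financial account: sale of domestic government bonds to non-residents 1679.9, foreign purchases of equities on the domestic stock exchange 793.3.)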